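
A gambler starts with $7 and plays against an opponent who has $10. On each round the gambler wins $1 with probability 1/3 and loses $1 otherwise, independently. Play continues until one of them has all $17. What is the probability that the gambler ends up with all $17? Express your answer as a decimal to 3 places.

0.001

Let r = q/p = (2/3)/(1/3) = 2. The recurrence P(i) = p·P(i+1) + q·P(i−1) with P(0)=0, P(17)=1 gives P(i) = (1 − r^i)/(1 − r^17).
P(7) = (1 − (2)^7) / (1 − (2)^17) = 127/131071 ≈ 0.001.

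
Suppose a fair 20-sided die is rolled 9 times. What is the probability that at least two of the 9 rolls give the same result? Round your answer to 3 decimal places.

P(all 9 different) = 20/20 · 19/20 · ··· · 12/20 ≈ 0.119.
P(at least two equal) = 1 − 0.119 = 0.881.

0.881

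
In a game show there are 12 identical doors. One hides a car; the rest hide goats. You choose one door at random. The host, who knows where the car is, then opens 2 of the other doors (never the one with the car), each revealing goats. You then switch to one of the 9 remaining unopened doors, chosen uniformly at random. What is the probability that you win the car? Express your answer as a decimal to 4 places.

0.1019

Your original door holds the car with probability 1/12, so the other 11 collectively hold it with probability 11/12.
The host can always find 2 empty doors to open, so the reveals don't change that 11/12; it is now spread over the 9 remaining unopened doors.
P(win by switching) = (11/12) · (1/9) = 11/108 ≈ 0.1019.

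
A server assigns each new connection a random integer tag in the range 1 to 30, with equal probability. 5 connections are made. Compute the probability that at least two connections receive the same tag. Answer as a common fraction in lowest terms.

It's easier to compute the probability that all 5 are distinct.
P(all distinct) = 30/30 · 29/30 · ··· · 26/30 = 2639/3750.
So the probability of at least one match is 1 − 2639/3750 = 1111/3750.

1111/3750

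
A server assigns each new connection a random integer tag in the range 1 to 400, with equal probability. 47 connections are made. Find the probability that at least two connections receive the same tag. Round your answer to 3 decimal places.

0.940

It's easier to compute the probability that all 47 are distinct.
P(all distinct) = 400/400 · 399/400 · ··· · 354/400 ≈ 0.060.
So the probability of at least one match is 1 − 0.060 = 0.940.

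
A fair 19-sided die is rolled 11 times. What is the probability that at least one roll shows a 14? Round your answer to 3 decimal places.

P(no roll shows a 14) = (18/19)^11 ≈ 0.552.
P(at least one) = 1 − 0.552 = 0.448.

0.448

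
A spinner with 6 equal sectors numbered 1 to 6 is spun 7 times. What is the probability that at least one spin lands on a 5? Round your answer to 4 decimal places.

0.7209

P(no spin lands on a 5) = (5/6)^7 ≈ 0.2791.
P(at least one) = 1 − 0.2791 = 0.7209.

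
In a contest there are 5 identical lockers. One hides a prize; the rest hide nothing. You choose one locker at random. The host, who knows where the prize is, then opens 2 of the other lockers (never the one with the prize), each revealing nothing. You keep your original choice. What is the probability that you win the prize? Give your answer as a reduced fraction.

The host can always open 2 empty lockers regardless of your choice, so the reveals give no information about your original locker.
P(win by staying) = 1/5.

1/5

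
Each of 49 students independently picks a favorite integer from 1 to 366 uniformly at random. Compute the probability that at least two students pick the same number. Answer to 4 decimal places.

0.9654

It's easier to compute the probability that all 49 are distinct.
P(all distinct) = 366/366 · 365/366 · ··· · 318/366 ≈ 0.0346.
So the probability of at least one match is 1 − 0.0346 = 0.9654.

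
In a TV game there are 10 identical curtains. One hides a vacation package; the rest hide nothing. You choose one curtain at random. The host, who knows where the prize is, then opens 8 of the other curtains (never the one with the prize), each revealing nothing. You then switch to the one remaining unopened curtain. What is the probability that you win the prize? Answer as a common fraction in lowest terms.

9/10

Your original curtain holds the prize with probability 1/10, so the other 9 collectively hold it with probability 9/10.
The host can always find 8 empty curtains to open, so the reveals don't change that 9/10; it is now spread over the 1 remaining unopened curtain.
P(win by switching) = (9/10) · (1/1) = 9/10.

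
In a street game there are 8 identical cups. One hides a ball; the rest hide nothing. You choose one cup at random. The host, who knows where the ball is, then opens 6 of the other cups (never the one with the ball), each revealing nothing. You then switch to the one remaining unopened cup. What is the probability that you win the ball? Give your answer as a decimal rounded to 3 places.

0.875

Your original cup holds the ball with probability 1/8, so the other 7 collectively hold it with probability 7/8.
The host can always find 6 empty cups to open, so the reveals don't change that 7/8; it is now spread over the 1 remaining unopened cup.
P(win by switching) = (7/8) · (1/1) = 7/8 ≈ 0.875.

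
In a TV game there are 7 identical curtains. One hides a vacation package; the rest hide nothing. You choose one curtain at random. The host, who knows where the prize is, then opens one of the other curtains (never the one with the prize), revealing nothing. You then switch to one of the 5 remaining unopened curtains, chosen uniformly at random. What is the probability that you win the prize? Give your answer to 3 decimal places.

Your original curtain holds the prize with probability 1/7, so the other 6 collectively hold it with probability 6/7.
The host can always find an empty curtain to open, so this doesn't change that 6/7; it is now spread over the 5 remaining unopened curtains.
P(win by switching) = (6/7) · (1/5) = 6/35 ≈ 0.171.

0.171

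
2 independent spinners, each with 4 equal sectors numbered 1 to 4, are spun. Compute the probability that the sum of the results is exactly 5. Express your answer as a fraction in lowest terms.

1/4

There are 4^2 = 16 equally likely outcomes.
The number of ordered 2-tuples from {1,…,4} summing to 5 is 4.
P(sum = 5) = 4/16 = 1/4.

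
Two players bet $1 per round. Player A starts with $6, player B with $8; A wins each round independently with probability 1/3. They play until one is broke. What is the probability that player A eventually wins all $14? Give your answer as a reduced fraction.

Let r = q/p = (2/3)/(1/3) = 2. The recurrence P(i) = p·P(i+1) + q·P(i−1) with P(0)=0, P(14)=1 gives P(i) = (1 − r^i)/(1 − r^14).
P(6) = (1 − (2)^6) / (1 − (2)^14) = 21/5461.

21/5461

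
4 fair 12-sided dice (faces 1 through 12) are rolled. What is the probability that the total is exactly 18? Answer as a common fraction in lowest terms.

There are 12^4 = 20736 equally likely outcomes.
The number of ordered 4-tuples from {1,…,12} summing to 18 is 640.
P(sum = 18) = 640/20736 = 5/162.

5/162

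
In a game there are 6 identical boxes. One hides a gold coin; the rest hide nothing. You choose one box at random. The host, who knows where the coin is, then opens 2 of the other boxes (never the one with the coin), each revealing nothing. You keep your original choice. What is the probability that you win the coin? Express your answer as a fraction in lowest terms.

The host can always open 2 empty boxes regardless of your choice, so the reveals give no information about your original box.
P(win by staying) = 1/6.

1/6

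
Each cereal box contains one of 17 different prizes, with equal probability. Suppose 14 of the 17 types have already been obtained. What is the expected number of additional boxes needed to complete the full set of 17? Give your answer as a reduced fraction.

187/6

Starting from 14 distinct types, each trial gives a new one with probability (17−i)/17 when i types are held, so the wait for the next new type is 17/(17−i).
E = 17/3 + 17/2 + 17/1 = 187/6.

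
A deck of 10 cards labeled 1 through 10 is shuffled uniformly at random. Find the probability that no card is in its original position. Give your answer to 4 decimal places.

This is the derangement probability: permutations of 10 with no fixed point.
D(10) = 10! · (1 − 1/1! + 1/2! − ··· + (−1)^10/10!) = 1334961.
P = 1334961/3628800 = 16481/44800 ≈ 0.3679.

0.3679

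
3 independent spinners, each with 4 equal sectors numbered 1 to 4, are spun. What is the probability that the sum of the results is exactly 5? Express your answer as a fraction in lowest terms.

3/32

There are 4^3 = 64 equally likely outcomes.
The number of ordered 3-tuples from {1,…,4} summing to 5 is 6.
P(sum = 5) = 6/64 = 3/32.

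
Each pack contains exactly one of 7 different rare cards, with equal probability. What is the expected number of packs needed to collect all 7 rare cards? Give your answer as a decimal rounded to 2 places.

After i distinct types are collected, each trial gives a new one with probability (7−i)/7, so the expected wait for the next new type is 7/(7−i).
E = 7/7 + 7/6 + 7/5 + 7/4 + 7/3 + 7/2 + 7/1 = 363/20 ≈ 18.15.

18.15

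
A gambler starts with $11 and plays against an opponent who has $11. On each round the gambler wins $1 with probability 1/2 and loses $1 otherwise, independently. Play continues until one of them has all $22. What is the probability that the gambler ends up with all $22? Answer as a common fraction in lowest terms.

With a fair step, P(i) = ½P(i−1) + ½P(i+1) with P(0)=0, P(22)=1 has the linear solution P(i) = i/22.
P(11) = 11/22 = 1/2.

1/2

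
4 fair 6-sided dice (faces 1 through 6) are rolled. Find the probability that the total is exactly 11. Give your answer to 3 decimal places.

0.080

There are 6^4 = 1296 equally likely outcomes.
The number of ordered 4-tuples from {1,…,6} summing to 11 is 104.
P(sum = 11) = 104/1296 = 13/162 ≈ 0.080.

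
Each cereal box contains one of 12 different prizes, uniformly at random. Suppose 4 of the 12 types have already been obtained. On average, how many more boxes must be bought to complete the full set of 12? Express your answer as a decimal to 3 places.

Starting from 4 distinct types, each trial gives a new one with probability (12−i)/12 when i types are held, so the wait for the next new type is 12/(12−i).
E = 12/8 + 12/7 + 12/6 + 12/5 + 12/4 + 12/3 + 12/2 + 12/1 = 2283/70 ≈ 32.614.

32.614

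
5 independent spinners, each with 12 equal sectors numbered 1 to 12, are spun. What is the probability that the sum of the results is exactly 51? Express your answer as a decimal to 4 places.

There are 12^5 = 248832 equally likely outcomes.
The number of ordered 5-tuples from {1,…,12} summing to 51 is 715.
P(sum = 51) = 715/248832 ≈ 0.0029.

0.0029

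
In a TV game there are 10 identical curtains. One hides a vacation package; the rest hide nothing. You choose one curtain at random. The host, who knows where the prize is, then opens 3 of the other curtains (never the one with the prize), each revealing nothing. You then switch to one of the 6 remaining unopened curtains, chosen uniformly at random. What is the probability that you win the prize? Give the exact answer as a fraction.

Your original curtain holds the prize with probability 1/10, so the other 9 collectively hold it with probability 9/10.
The host can always find 3 empty curtains to open, so the reveals don't change that 9/10; it is now spread over the 6 remaining unopened curtains.
P(win by switching) = (9/10) · (1/6) = 3/20.

3/20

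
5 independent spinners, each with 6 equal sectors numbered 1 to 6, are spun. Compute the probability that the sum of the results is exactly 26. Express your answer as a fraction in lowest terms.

35/3888

There are 6^5 = 7776 equally likely outcomes.
The number of ordered 5-tuples from {1,…,6} summing to 26 is 70.
P(sum = 26) = 70/7776 = 35/3888.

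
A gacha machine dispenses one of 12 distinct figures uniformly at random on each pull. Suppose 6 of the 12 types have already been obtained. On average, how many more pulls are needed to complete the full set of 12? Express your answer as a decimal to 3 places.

29.400

Starting from 6 distinct types, each trial gives a new one with probability (12−i)/12 when i types are held, so the wait for the next new type is 12/(12−i).
E = 12/6 + 12/5 + 12/4 + 12/3 + 12/2 + 12/1 = 147/5 ≈ 29.400.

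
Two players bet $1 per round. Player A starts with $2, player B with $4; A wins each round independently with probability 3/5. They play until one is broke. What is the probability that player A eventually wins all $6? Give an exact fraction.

Let r = q/p = (2/5)/(3/5) = 2/3. The recurrence P(i) = p·P(i+1) + q·P(i−1) with P(0)=0, P(6)=1 gives P(i) = (1 − r^i)/(1 − r^6).
P(2) = (1 − (2/3)^2) / (1 − (2/3)^6) = 81/133.

81/133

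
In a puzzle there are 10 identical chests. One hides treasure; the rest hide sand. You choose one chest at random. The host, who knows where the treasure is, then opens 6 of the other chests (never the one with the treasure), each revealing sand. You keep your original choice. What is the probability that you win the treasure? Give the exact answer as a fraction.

1/10

The host can always open 6 empty chests regardless of your choice, so the reveals give no information about your original chest.
P(win by staying) = 1/10.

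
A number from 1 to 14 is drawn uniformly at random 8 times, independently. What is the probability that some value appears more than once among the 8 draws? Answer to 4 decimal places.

P(all 8 different) = 14/14 · 13/14 · ··· · 7/14 ≈ 0.0820.
P(at least two equal) = 1 − 0.0820 = 0.9180.

0.9180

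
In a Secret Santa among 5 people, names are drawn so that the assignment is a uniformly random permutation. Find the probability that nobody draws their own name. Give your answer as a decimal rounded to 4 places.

0.3667

This is the derangement probability: permutations of 5 with no fixed point.
D(5) = 5! · (1 − 1/1! + 1/2! − ··· + (−1)^5/5!) = 44.
P = 44/120 = 11/30 ≈ 0.3667.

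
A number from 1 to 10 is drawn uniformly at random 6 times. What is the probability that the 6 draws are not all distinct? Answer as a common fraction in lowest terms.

1061/1250

P(all 6 different) = 10/10 · 9/10 · ··· · 5/10 = 189/1250.
P(at least two equal) = 1 − 189/1250 = 1061/1250.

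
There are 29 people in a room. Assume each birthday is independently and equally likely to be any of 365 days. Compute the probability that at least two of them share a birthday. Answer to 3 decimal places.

0.681

It's easier to compute the probability that all 29 are distinct.
P(all distinct) = 365/365 · 364/365 · ··· · 337/365 ≈ 0.319.
So the probability of at least one match is 1 − 0.319 = 0.681.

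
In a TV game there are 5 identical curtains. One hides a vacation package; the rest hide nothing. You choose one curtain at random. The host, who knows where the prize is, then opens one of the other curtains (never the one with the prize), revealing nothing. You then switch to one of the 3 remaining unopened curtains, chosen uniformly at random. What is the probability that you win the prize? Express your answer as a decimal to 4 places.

Your original curtain holds the prize with probability 1/5, so the other 4 collectively hold it with probability 4/5.
The host can always find an empty curtain to open, so this doesn't change that 4/5; it is now spread over the 3 remaining unopened curtains.
P(win by switching) = (4/5) · (1/3) = 4/15 ≈ 0.2667.

0.2667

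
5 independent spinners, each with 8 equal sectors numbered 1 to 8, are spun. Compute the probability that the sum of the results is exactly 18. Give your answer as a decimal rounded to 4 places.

There are 8^5 = 32768 equally likely outcomes.
The number of ordered 5-tuples from {1,…,8} summing to 18 is 1750.
P(sum = 18) = 1750/32768 = 875/16384 ≈ 0.0534.

0.0534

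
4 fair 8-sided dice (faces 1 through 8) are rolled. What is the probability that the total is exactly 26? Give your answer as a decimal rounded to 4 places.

There are 8^4 = 4096 equally likely outcomes.
The number of ordered 4-tuples from {1,…,8} summing to 26 is 84.
P(sum = 26) = 84/4096 = 21/1024 ≈ 0.0205.

0.0205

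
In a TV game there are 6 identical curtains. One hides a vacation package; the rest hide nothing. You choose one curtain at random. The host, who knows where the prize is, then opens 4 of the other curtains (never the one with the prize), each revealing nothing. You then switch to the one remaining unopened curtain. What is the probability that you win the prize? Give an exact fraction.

5/6

Your original curtain holds the prize with probability 1/6, so the other 5 collectively hold it with probability 5/6.
The host can always find 4 empty curtains to open, so the reveals don't change that 5/6; it is now spread over the 1 remaining unopened curtain.
P(win by switching) = (5/6) · (1/1) = 5/6.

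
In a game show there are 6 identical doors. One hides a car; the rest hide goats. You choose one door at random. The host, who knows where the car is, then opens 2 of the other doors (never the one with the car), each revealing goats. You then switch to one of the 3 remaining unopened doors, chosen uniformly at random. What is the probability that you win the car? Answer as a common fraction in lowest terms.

5/18

Your original door holds the car with probability 1/6, so the other 5 collectively hold it with probability 5/6.
The host can always find 2 empty doors to open, so the reveals don't change that 5/6; it is now spread over the 3 remaining unopened doors.
P(win by switching) = (5/6) · (1/3) = 5/18.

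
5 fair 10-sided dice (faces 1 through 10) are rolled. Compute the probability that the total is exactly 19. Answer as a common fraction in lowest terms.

There are 10^5 = 100000 equally likely outcomes.
The number of ordered 5-tuples from {1,…,10} summing to 19 is 2710.
P(sum = 19) = 2710/100000 = 271/10000.

271/10000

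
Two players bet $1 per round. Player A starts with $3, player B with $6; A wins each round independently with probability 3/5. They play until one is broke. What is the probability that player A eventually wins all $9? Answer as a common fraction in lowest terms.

Let r = q/p = (2/5)/(3/5) = 2/3. The recurrence P(i) = p·P(i+1) + q·P(i−1) with P(0)=0, P(9)=1 gives P(i) = (1 − r^i)/(1 − r^9).
P(3) = (1 − (2/3)^3) / (1 − (2/3)^9) = 729/1009.

729/1009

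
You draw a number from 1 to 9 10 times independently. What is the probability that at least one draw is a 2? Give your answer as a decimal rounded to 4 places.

0.6921

P(no draw is a 2) = (8/9)^10 ≈ 0.3079.
P(at least one) = 1 − 0.3079 = 0.6921.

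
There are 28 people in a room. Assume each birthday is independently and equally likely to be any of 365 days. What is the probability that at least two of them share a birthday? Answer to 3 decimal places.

0.654

It's easier to compute the probability that all 28 are distinct.
P(all distinct) = 365/365 · 364/365 · ··· · 338/365 ≈ 0.346.
So the probability of at least one match is 1 − 0.346 = 0.654.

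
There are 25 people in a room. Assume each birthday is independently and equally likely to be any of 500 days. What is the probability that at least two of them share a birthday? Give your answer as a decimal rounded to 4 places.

0.4567

It's easier to compute the probability that all 25 are distinct.
P(all distinct) = 500/500 · 499/500 · ··· · 476/500 ≈ 0.5433.
So the probability of at least one match is 1 − 0.5433 = 0.4567.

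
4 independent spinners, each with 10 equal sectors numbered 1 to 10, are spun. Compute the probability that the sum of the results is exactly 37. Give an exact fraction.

1/500

There are 10^4 = 10000 equally likely outcomes.
The number of ordered 4-tuples from {1,…,10} summing to 37 is 20.
P(sum = 37) = 20/10000 = 1/500.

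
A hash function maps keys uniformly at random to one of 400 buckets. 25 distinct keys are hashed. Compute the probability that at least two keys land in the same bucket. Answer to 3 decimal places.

0.535

It's easier to compute the probability that all 25 are distinct.
P(all distinct) = 400/400 · 399/400 · ··· · 376/400 ≈ 0.465.
So the probability of at least one match is 1 − 0.465 = 0.535.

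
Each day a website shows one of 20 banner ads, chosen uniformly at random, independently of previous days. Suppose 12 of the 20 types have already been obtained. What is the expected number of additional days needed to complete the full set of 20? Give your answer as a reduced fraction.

761/14

Starting from 12 distinct types, each trial gives a new one with probability (20−i)/20 when i types are held, so the wait for the next new type is 20/(20−i).
E = 20/8 + 20/7 + 20/6 + 20/5 + 20/4 + 20/3 + 20/2 + 20/1 = 761/14.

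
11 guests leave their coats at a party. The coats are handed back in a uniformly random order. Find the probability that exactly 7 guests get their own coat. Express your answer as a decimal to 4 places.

0.0001

Choose which 7 of the 11 are fixed: C(11,7) = 330 ways.
The remaining 4 must have no fixed point: D(4) = 9.
P = 330·9/39916800 = 1/13440 ≈ 0.0001.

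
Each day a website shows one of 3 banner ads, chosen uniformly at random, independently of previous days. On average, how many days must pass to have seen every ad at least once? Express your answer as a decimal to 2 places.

After i distinct types are collected, each trial gives a new one with probability (3−i)/3, so the expected wait for the next new type is 3/(3−i).
E = 3/3 + 3/2 + 3/1 = 11/2 ≈ 5.50.

5.50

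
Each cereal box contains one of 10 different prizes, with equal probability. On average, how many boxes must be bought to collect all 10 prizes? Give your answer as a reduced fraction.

7381/252

After i distinct types are collected, each trial gives a new one with probability (10−i)/10, so the expected wait for the next new type is 10/(10−i).
E = 10/10 + 10/9 + 10/8 + 10/7 + 10/6 + 10/5 + 10/4 + 10/3 + 10/2 + 10/1 = 7381/252.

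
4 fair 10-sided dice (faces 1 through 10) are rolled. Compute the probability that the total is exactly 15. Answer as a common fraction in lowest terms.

87/2500

There are 10^4 = 10000 equally likely outcomes.
The number of ordered 4-tuples from {1,…,10} summing to 15 is 348.
P(sum = 15) = 348/10000 = 87/2500.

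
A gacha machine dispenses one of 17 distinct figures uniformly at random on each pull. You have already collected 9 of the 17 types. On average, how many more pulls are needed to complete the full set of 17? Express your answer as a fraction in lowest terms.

Starting from 9 distinct types, each trial gives a new one with probability (17−i)/17 when i types are held, so the wait for the next new type is 17/(17−i).
E = 17/8 + 17/7 + 17/6 + 17/5 + 17/4 + 17/3 + 17/2 + 17/1 = 12937/280.

12937/280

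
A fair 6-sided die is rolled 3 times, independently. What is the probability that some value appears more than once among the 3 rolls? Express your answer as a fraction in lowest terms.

P(all 3 different) = 6/6 · 5/6 · ··· · 4/6 = 5/9.
P(at least two equal) = 1 − 5/9 = 4/9.

4/9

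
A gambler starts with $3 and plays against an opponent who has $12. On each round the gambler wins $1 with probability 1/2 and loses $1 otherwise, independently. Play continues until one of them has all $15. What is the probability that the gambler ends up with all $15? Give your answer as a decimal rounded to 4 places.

With a fair step, P(i) = ½P(i−1) + ½P(i+1) with P(0)=0, P(15)=1 has the linear solution P(i) = i/15.
P(3) = 3/15 = 1/5 ≈ 0.2000.

0.2000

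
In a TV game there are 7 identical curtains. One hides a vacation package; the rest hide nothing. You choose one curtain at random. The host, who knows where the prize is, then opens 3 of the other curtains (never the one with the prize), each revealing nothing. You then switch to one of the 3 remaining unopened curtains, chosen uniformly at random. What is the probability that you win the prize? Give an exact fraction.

Your original curtain holds the prize with probability 1/7, so the other 6 collectively hold it with probability 6/7.
The host can always find 3 empty curtains to open, so the reveals don't change that 6/7; it is now spread over the 3 remaining unopened curtains.
P(win by switching) = (6/7) · (1/3) = 2/7.

2/7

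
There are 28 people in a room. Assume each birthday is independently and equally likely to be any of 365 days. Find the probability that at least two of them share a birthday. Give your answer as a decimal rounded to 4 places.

0.6545

It's easier to compute the probability that all 28 are distinct.
P(all distinct) = 365/365 · 364/365 · ··· · 338/365 ≈ 0.3455.
So the probability of at least one match is 1 − 0.3455 = 0.6545.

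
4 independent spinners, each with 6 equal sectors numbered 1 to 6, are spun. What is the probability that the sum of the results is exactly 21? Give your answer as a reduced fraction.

There are 6^4 = 1296 equally likely outcomes.
The number of ordered 4-tuples from {1,…,6} summing to 21 is 20.
P(sum = 21) = 20/1296 = 5/324.

5/324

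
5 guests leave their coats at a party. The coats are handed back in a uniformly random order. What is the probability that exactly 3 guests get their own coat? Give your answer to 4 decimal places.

Choose which 3 of the 5 are fixed: C(5,3) = 10 ways.
The remaining 2 must have no fixed point: D(2) = 1.
P = 10·1/120 = 1/12 ≈ 0.0833.

0.0833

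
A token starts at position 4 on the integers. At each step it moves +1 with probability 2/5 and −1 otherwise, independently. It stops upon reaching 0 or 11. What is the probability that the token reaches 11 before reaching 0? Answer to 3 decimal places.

0.048

Let r = q/p = (3/5)/(2/5) = 3/2. The recurrence P(i) = p·P(i+1) + q·P(i−1) with P(0)=0, P(11)=1 gives P(i) = (1 − r^i)/(1 − r^11).
P(4) = (1 − (3/2)^4) / (1 − (3/2)^11) = 8320/175099 ≈ 0.048.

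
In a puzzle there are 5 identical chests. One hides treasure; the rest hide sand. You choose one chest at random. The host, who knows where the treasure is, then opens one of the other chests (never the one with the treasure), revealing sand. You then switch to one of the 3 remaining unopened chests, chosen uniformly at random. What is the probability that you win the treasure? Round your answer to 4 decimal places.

0.2667

Your original chest holds the treasure with probability 1/5, so the other 4 collectively hold it with probability 4/5.
The host can always find an empty chest to open, so this doesn't change that 4/5; it is now spread over the 3 remaining unopened chests.
P(win by switching) = (4/5) · (1/3) = 4/15 ≈ 0.2667.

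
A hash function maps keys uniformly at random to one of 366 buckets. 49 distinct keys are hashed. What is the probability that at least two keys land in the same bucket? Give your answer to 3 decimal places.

0.965

It's easier to compute the probability that all 49 are distinct.
P(all distinct) = 366/366 · 365/366 · ··· · 318/366 ≈ 0.035.
So the probability of at least one match is 1 − 0.035 = 0.965.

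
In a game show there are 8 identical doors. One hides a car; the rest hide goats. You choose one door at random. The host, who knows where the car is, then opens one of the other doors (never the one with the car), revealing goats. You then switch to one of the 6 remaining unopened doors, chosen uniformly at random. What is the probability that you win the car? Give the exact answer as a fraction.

7/48

Your original door holds the car with probability 1/8, so the other 7 collectively hold it with probability 7/8.
The host can always find an empty door to open, so this doesn't change that 7/8; it is now spread over the 6 remaining unopened doors.
P(win by switching) = (7/8) · (1/6) = 7/48.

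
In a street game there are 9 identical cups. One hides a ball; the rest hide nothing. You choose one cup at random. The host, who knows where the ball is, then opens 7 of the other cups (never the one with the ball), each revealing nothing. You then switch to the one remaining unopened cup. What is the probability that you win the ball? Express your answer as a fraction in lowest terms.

Your original cup holds the ball with probability 1/9, so the other 8 collectively hold it with probability 8/9.
The host can always find 7 empty cups to open, so the reveals don't change that 8/9; it is now spread over the 1 remaining unopened cup.
P(win by switching) = (8/9) · (1/1) = 8/9.

8/9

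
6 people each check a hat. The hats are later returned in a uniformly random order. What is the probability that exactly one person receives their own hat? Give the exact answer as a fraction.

Choose which one is fixed: C(6,1) = 6 ways.
The remaining 5 must have no fixed point: D(5) = 44.
P = 6·44/720 = 11/30.

11/30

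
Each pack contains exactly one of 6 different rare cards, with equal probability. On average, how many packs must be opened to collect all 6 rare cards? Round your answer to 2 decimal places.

After i distinct types are collected, each trial gives a new one with probability (6−i)/6, so the expected wait for the next new type is 6/(6−i).
E = 6/6 + 6/5 + 6/4 + 6/3 + 6/2 + 6/1 = 147/10 ≈ 14.70.

14.70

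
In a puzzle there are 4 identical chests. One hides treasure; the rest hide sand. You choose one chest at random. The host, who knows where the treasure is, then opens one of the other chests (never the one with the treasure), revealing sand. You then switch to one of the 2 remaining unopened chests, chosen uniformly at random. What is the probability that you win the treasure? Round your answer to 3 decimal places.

Your original chest holds the treasure with probability 1/4, so the other 3 collectively hold it with probability 3/4.
The host can always find an empty chest to open, so this doesn't change that 3/4; it is now spread over the 2 remaining unopened chests.
P(win by switching) = (3/4) · (1/2) = 3/8 ≈ 0.375.

0.375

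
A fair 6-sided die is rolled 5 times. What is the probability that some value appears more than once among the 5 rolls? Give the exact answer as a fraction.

P(all 5 different) = 6/6 · 5/6 · ··· · 2/6 = 5/54.
P(at least two equal) = 1 − 5/54 = 49/54.

49/54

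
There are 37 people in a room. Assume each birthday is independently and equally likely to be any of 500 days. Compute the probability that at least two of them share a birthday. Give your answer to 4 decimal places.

It's easier to compute the probability that all 37 are distinct.
P(all distinct) = 500/500 · 499/500 · ··· · 464/500 ≈ 0.2552.
So the probability of at least one match is 1 − 0.2552 = 0.7448.

0.7448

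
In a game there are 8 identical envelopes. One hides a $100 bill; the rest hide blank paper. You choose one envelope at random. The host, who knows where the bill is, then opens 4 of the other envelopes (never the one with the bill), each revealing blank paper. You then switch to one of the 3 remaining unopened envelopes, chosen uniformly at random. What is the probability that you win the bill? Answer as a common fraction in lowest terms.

Your original envelope holds the bill with probability 1/8, so the other 7 collectively hold it with probability 7/8.
The host can always find 4 empty envelopes to open, so the reveals don't change that 7/8; it is now spread over the 3 remaining unopened envelopes.
P(win by switching) = (7/8) · (1/3) = 7/24.

7/24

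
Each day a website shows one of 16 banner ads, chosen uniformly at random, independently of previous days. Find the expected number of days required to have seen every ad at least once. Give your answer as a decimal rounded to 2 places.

54.09

After i distinct types are collected, each trial gives a new one with probability (16−i)/16, so the expected wait for the next new type is 16/(16−i).
E = 16/16 + 16/15 + 16/14 + 16/13 + 16/12 + 16/11 + 16/10 + 16/9 + 16/8 + 16/7 + 16/6 + 16/5 + 16/4 + 16/3 + 16/2 + 16/1 = 2436559/45045 ≈ 54.09.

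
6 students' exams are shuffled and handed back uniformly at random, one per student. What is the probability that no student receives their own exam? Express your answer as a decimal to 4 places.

0.3681

This is the derangement probability: permutations of 6 with no fixed point.
D(6) = 6! · (1 − 1/1! + 1/2! − ··· + (−1)^6/6!) = 265.
P = 265/720 = 53/144 ≈ 0.3681.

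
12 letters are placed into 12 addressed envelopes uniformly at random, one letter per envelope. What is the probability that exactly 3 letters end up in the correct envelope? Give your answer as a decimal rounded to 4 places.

Choose which 3 of the 12 are fixed: C(12,3) = 220 ways.
The remaining 9 must have no fixed point: D(9) = 133496.
P = 220·133496/479001600 = 16687/272160 ≈ 0.0613.

0.0613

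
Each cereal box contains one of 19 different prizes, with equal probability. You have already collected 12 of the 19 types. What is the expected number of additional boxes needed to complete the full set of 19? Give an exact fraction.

6897/140

Starting from 12 distinct types, each trial gives a new one with probability (19−i)/19 when i types are held, so the wait for the next new type is 19/(19−i).
E = 19/7 + 19/6 + 19/5 + 19/4 + 19/3 + 19/2 + 19/1 = 6897/140.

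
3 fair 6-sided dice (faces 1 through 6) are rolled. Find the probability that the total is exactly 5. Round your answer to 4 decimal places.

0.0278

There are 6^3 = 216 equally likely outcomes.
The number of ordered 3-tuples from {1,…,6} summing to 5 is 6.
P(sum = 5) = 6/216 = 1/36 ≈ 0.0278.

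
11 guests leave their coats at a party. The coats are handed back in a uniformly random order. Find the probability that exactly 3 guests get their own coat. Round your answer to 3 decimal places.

Choose which 3 of the 11 are fixed: C(11,3) = 165 ways.
The remaining 8 must have no fixed point: D(8) = 14833.
P = 165·14833/39916800 = 2119/34560 ≈ 0.061.

0.061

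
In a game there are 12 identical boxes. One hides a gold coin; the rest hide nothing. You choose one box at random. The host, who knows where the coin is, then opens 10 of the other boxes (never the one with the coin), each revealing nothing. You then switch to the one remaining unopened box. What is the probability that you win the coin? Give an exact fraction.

Your original box holds the coin with probability 1/12, so the other 11 collectively hold it with probability 11/12.
The host can always find 10 empty boxes to open, so the reveals don't change that 11/12; it is now spread over the 1 remaining unopened box.
P(win by switching) = (11/12) · (1/1) = 11/12.

11/12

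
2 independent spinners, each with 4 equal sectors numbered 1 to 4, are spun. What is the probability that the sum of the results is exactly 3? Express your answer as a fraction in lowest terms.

There are 4^2 = 16 equally likely outcomes.
The number of ordered 2-tuples from {1,…,4} summing to 3 is 2.
P(sum = 3) = 2/16 = 1/8.

1/8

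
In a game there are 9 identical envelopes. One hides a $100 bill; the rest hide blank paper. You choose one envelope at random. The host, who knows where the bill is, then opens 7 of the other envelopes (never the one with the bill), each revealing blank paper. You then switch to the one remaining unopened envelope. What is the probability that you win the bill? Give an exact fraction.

Your original envelope holds the bill with probability 1/9, so the other 8 collectively hold it with probability 8/9.
The host can always find 7 empty envelopes to open, so the reveals don't change that 8/9; it is now spread over the 1 remaining unopened envelope.
P(win by switching) = (8/9) · (1/1) = 8/9.

8/9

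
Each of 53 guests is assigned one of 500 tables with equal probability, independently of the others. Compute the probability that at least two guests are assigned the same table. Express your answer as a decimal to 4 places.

0.9426

It's easier to compute the probability that all 53 are distinct.
P(all distinct) = 500/500 · 499/500 · ··· · 448/500 ≈ 0.0574.
So the probability of at least one match is 1 − 0.0574 = 0.9426.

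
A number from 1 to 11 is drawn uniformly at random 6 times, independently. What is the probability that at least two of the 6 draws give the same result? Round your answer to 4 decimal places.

0.8122

P(all 6 different) = 11/11 · 10/11 · ··· · 6/11 ≈ 0.1878.
P(at least two equal) = 1 − 0.1878 = 0.8122.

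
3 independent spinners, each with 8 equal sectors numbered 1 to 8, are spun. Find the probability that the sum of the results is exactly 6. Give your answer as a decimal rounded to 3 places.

0.020

There are 8^3 = 512 equally likely outcomes.
The number of ordered 3-tuples from {1,…,8} summing to 6 is 10.
P(sum = 6) = 10/512 = 5/256 ≈ 0.020.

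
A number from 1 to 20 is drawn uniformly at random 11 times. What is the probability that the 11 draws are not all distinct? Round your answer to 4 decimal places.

P(all 11 different) = 20/20 · 19/20 · ··· · 10/20 ≈ 0.0327.
P(at least two equal) = 1 − 0.0327 = 0.9673.

0.9673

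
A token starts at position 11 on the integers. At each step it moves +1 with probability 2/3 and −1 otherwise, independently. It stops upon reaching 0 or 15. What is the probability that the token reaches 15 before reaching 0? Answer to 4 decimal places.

0.9995

Let r = q/p = (1/3)/(2/3) = 1/2. The recurrence P(i) = p·P(i+1) + q·P(i−1) with P(0)=0, P(15)=1 gives P(i) = (1 − r^i)/(1 − r^15).
P(11) = (1 − (1/2)^11) / (1 − (1/2)^15) = 32752/32767 ≈ 0.9995.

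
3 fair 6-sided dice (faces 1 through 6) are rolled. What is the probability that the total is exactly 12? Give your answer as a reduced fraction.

There are 6^3 = 216 equally likely outcomes.
The number of ordered 3-tuples from {1,…,6} summing to 12 is 25.
P(sum = 12) = 25/216.

25/216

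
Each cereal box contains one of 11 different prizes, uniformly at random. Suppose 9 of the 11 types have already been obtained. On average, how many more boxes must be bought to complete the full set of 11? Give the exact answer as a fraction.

Starting from 9 distinct types, each trial gives a new one with probability (11−i)/11 when i types are held, so the wait for the next new type is 11/(11−i).
E = 11/2 + 11/1 = 33/2.

33/2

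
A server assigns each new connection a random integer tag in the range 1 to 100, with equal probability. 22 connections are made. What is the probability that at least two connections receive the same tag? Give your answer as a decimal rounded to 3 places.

It's easier to compute the probability that all 22 are distinct.
P(all distinct) = 100/100 · 99/100 · ··· · 79/100 ≈ 0.082.
So the probability of at least one match is 1 − 0.082 = 0.918.

0.918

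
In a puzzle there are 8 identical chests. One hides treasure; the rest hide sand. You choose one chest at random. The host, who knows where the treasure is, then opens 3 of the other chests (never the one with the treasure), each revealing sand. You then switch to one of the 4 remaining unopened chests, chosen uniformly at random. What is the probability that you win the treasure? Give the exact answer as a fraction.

Your original chest holds the treasure with probability 1/8, so the other 7 collectively hold it with probability 7/8.
The host can always find 3 empty chests to open, so the reveals don't change that 7/8; it is now spread over the 4 remaining unopened chests.
P(win by switching) = (7/8) · (1/4) = 7/32.

7/32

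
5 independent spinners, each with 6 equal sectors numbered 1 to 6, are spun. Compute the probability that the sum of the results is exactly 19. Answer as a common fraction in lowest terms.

There are 6^5 = 7776 equally likely outcomes.
The number of ordered 5-tuples from {1,…,6} summing to 19 is 735.
P(sum = 19) = 735/7776 = 245/2592.

245/2592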